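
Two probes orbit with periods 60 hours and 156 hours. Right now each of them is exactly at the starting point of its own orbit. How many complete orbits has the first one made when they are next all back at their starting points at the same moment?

13 orbits

The first common completion time is the LCM of the periods.
60 = 2^2 × 3 × 5
156 = 2^2 × 3 × 13
LCM(60, 156) = 2^2 × 3 × 5 × 13 = 780.
Orbits for period 60: 780 / 60 = 13.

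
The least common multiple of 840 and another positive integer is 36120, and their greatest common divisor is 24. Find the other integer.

gcd × lcm = product of the two integers, so the other integer is (24 × 36120) / 840 = 1032.

1032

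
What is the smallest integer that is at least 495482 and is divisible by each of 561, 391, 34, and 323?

980628

The integer must be a common multiple of 561, 391, 34, and 323, so a multiple of their LCM.
561 = 3 × 11 × 17
391 = 17 × 23
34 = 2 × 17
323 = 17 × 19
LCM(561, 391, 34, 323) = 2 × 3 × 11 × 17 × 19 × 23 = 490314.
Smallest multiple of 490314 that is ≥ 495482: ⌈495482/490314⌉ × 490314 = 2 × 490314 = 980628.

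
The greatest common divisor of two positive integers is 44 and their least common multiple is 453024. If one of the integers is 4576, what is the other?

For two integers, gcd × lcm = product, so the other is (44 × 453024) / 4576 = 19933056 / 4576 = 4356.

4356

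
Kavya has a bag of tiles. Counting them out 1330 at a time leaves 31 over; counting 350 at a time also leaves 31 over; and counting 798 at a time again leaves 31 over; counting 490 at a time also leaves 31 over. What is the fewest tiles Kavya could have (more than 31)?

139681

N − 31 must be a common multiple of 1330, 350, 798, and 490.
1330 = 2 × 5 × 7 × 19
350 = 2 × 5^2 × 7
798 = 2 × 3 × 7 × 19
490 = 2 × 5 × 7^2
LCM(1330, 350, 798, 490) = 2 × 3 × 5^2 × 7^2 × 19 = 139650.
Smallest N > 31 is LCM + 31 = 139650 + 31 = 139681.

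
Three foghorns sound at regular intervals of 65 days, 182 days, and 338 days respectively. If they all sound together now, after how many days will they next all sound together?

They coincide at every common multiple of the periods; the first is the LCM.
65 = 5 × 13
182 = 2 × 7 × 13
338 = 2 × 13^2
LCM(65, 182, 338) = 2 × 5 × 7 × 13^2 = 11830.

11830 days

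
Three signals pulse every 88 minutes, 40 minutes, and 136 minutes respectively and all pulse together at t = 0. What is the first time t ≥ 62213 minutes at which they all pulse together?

67320 minutes

Joint pulses occur at multiples of LCM(88, 40, 136).
88 = 2^3 × 11
40 = 2^3 × 5
136 = 2^3 × 17
LCM(88, 40, 136) = 2^3 × 5 × 11 × 17 = 7480.
Smallest multiple of 7480 that is ≥ 62213: ⌈62213/7480⌉ × 7480 = 9 × 7480 = 67320.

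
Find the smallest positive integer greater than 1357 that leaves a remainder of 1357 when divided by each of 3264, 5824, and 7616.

N − 1357 must be a common multiple of 3264, 5824, and 7616.
3264 = 2^6 × 3 × 17
5824 = 2^6 × 7 × 13
7616 = 2^6 × 7 × 17
LCM(3264, 5824, 7616) = 2^6 × 3 × 7 × 13 × 17 = 297024.
Smallest N > 1357 is LCM + 1357 = 297024 + 1357 = 298381.

298381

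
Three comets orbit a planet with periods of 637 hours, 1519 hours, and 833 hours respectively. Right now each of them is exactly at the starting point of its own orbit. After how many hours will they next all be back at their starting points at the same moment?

They coincide at every common multiple of the periods; the first is the LCM.
637 = 7^2 × 13
1519 = 7^2 × 31
833 = 7^2 × 17
LCM(637, 1519, 833) = 7^2 × 13 × 17 × 31 = 335699.

335699 hours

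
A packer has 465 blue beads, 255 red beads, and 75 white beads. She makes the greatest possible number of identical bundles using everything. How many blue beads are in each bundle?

31

Number of bundles = gcd(465, 255, 75).
465 = 3 × 5 × 31
255 = 3 × 5 × 17
75 = 3 × 5^2
gcd(465, 255, 75) = 3 × 5 = 15.
blue beads per bundle = 465 / 15 = 31.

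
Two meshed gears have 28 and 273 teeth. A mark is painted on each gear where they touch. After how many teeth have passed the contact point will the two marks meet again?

1092 teeth

The first simultaneous occurrence is after LCM of the individual periods.
28 = 2^2 × 7
273 = 3 × 7 × 13
LCM(28, 273) = 2^2 × 3 × 7 × 13 = 1092.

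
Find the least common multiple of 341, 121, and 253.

86273

341 = 11 × 31
121 = 11^2
253 = 11 × 23
LCM(341, 121, 253) = 11^2 × 23 × 31 = 86273.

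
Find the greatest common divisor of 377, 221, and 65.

13

377 = 13 × 29
221 = 13 × 17
65 = 5 × 13
gcd(377, 221, 65) = 13.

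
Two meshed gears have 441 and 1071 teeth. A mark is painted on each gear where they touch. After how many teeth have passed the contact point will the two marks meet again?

7497 teeth

We need the least common multiple of the intervals.
441 = 3^2 × 7^2
1071 = 3^2 × 7 × 17
LCM(441, 1071) = 3^2 × 7^2 × 17 = 7497.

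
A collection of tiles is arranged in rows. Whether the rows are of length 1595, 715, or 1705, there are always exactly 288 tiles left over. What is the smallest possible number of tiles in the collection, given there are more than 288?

643073

N − 288 must be a common multiple of 1595, 715, and 1705.
1595 = 5 × 11 × 29
715 = 5 × 11 × 13
1705 = 5 × 11 × 31
LCM(1595, 715, 1705) = 5 × 11 × 13 × 29 × 31 = 642785.
Smallest N > 288 is LCM + 288 = 642785 + 288 = 643073.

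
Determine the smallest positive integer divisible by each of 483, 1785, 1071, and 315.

483 = 3 × 7 × 23
1785 = 3 × 5 × 7 × 17
1071 = 3^2 × 7 × 17
315 = 3^2 × 5 × 7
LCM(483, 1785, 1071, 315) = 3^2 × 5 × 7 × 17 × 23 = 123165.

123165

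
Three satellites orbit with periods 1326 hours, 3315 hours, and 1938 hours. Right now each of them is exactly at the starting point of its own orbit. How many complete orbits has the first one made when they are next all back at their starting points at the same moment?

The first common completion time is the LCM of the periods.
1326 = 2 × 3 × 13 × 17
3315 = 3 × 5 × 13 × 17
1938 = 2 × 3 × 17 × 19
LCM(1326, 3315, 1938) = 2 × 3 × 5 × 13 × 17 × 19 = 125970.
Orbits for period 1326: 125970 / 1326 = 95.

95 orbits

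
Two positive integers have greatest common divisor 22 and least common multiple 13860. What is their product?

304920

For any two positive integers, gcd × lcm = product = 22 × 13860 = 304920.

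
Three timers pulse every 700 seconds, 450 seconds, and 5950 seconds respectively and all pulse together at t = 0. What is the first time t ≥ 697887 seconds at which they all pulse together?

749700 seconds

Joint pulses occur at multiples of LCM(700, 450, 5950).
700 = 2^2 × 5^2 × 7
450 = 2 × 3^2 × 5^2
5950 = 2 × 5^2 × 7 × 17
LCM(700, 450, 5950) = 2^2 × 3^2 × 5^2 × 7 × 17 = 107100.
Smallest multiple of 107100 that is ≥ 697887: ⌈697887/107100⌉ × 107100 = 7 × 107100 = 749700.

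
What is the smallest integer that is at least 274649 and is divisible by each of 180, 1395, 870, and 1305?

The integer must be a common multiple of 180, 1395, 870, and 1305, so a multiple of their LCM.
180 = 2^2 × 3^2 × 5
1395 = 3^2 × 5 × 31
870 = 2 × 3 × 5 × 29
1305 = 3^2 × 5 × 29
LCM(180, 1395, 870, 1305) = 2^2 × 3^2 × 5 × 29 × 31 = 161820.
Smallest multiple of 161820 that is ≥ 274649: ⌈274649/161820⌉ × 161820 = 2 × 161820 = 323640.

323640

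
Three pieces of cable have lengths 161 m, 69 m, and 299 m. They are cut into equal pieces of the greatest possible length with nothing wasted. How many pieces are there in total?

Piece length = gcd(161, 69, 299).
161 = 7 × 23
69 = 3 × 23
299 = 13 × 23
gcd(161, 69, 299) = 23.
Total pieces = 161/23 + 69/23 + 299/23 = 7 + 3 + 13 = 23.

23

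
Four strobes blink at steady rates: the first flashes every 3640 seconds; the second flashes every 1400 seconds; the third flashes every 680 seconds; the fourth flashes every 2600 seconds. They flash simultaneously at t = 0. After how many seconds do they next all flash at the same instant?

The first simultaneous occurrence is after LCM of the individual periods.
3640 = 2^3 × 5 × 7 × 13
1400 = 2^3 × 5^2 × 7
680 = 2^3 × 5 × 17
2600 = 2^3 × 5^2 × 13
LCM(3640, 1400, 680, 2600) = 2^3 × 5^2 × 7 × 13 × 17 = 309400.

309400 seconds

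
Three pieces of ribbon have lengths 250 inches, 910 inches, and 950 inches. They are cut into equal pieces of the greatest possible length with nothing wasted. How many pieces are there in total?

211

Piece length = gcd(250, 910, 950).
250 = 2 × 5^3
910 = 2 × 5 × 7 × 13
950 = 2 × 5^2 × 19
gcd(250, 910, 950) = 2 × 5 = 10.
Total pieces = 250/10 + 910/10 + 950/10 = 25 + 91 + 95 = 211.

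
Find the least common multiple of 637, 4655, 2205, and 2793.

544635

637 = 7^2 × 13
4655 = 5 × 7^2 × 19
2205 = 3^2 × 5 × 7^2
2793 = 3 × 7^2 × 19
LCM(637, 4655, 2205, 2793) = 3^2 × 5 × 7^2 × 13 × 19 = 544635.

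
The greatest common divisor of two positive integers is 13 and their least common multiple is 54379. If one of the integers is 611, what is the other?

For two integers, gcd × lcm = product, so the other is (13 × 54379) / 611 = 706927 / 611 = 1157.

1157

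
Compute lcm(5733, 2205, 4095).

28665

5733 = 3^2 × 7^2 × 13
2205 = 3^2 × 5 × 7^2
4095 = 3^2 × 5 × 7 × 13
LCM(5733, 2205, 4095) = 3^2 × 5 × 7^2 × 13 = 28665.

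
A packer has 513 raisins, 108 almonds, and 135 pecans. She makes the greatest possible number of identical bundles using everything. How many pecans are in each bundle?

5

Number of bundles = gcd(513, 108, 135).
513 = 3^3 × 19
108 = 2^2 × 3^3
135 = 3^3 × 5
gcd(513, 108, 135) = 3^3 = 27.
pecans per bundle = 135 / 27 = 5.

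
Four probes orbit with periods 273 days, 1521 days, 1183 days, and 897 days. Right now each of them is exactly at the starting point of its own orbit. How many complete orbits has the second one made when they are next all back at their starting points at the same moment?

They are all back at their starting positions together after one LCM of the periods.
273 = 3 × 7 × 13
1521 = 3^2 × 13^2
1183 = 7 × 13^2
897 = 3 × 13 × 23
LCM(273, 1521, 1183, 897) = 3^2 × 7 × 13^2 × 23 = 244881.
Orbits for period 1521: 244881 / 1521 = 161.

161 orbits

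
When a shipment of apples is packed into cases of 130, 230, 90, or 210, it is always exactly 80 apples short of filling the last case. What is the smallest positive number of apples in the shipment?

Being 80 short of a full case of size k means N ≡ −80 (mod k), i.e. N + 80 is a multiple of each size.
130 = 2 × 5 × 13
230 = 2 × 5 × 23
90 = 2 × 3^2 × 5
210 = 2 × 3 × 5 × 7
LCM(130, 230, 90, 210) = 2 × 3^2 × 5 × 7 × 13 × 23 = 188370.
Smallest positive N is 188370 − 80 = 188290.

188290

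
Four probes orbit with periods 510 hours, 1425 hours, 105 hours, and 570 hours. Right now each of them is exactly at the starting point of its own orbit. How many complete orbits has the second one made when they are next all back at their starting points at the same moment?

The first common completion time is the LCM of the periods.
510 = 2 × 3 × 5 × 17
1425 = 3 × 5^2 × 19
105 = 3 × 5 × 7
570 = 2 × 3 × 5 × 19
LCM(510, 1425, 105, 570) = 2 × 3 × 5^2 × 7 × 17 × 19 = 339150.
Orbits for period 1425: 339150 / 1425 = 238.

238 orbits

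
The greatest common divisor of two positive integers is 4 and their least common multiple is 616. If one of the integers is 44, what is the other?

56

For two integers, gcd × lcm = product, so the other is (4 × 616) / 44 = 2464 / 44 = 56.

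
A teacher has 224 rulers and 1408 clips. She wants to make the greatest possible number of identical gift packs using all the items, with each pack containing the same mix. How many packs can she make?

The pack count must divide each quantity, so the greatest is gcd(224, 1408).
224 = 2^5 × 7
1408 = 2^7 × 11
gcd(224, 1408) = 2^5 = 32.

32 packs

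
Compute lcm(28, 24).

28 = 2^2 × 7
24 = 2^3 × 3
LCM(28, 24) = 2^3 × 3 × 7 = 168.

168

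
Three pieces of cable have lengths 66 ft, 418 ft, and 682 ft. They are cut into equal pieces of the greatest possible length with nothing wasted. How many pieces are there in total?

53

Piece length = gcd(66, 418, 682).
66 = 2 × 3 × 11
418 = 2 × 11 × 19
682 = 2 × 11 × 31
gcd(66, 418, 682) = 2 × 11 = 22.
Total pieces = 66/22 + 418/22 + 682/22 = 3 + 19 + 31 = 53.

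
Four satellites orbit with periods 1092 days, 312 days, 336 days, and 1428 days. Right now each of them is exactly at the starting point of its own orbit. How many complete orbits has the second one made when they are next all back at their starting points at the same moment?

238 orbits

They are all back at their starting positions together after one LCM of the periods.
1092 = 2^2 × 3 × 7 × 13
312 = 2^3 × 3 × 13
336 = 2^4 × 3 × 7
1428 = 2^2 × 3 × 7 × 17
LCM(1092, 312, 336, 1428) = 2^4 × 3 × 7 × 13 × 17 = 74256.
Orbits for period 312: 74256 / 312 = 238.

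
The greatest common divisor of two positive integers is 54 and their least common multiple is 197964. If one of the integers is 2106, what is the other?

5076

For two integers, gcd × lcm = product, so the other is (54 × 197964) / 2106 = 10690056 / 2106 = 5076.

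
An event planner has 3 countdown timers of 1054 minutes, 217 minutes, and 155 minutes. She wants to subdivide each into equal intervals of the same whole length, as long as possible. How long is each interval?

The interval must divide each timer length; the longest such is the gcd.
1054 = 2 × 17 × 31
217 = 7 × 31
155 = 5 × 31
gcd(1054, 217, 155) = 31.

31 minutes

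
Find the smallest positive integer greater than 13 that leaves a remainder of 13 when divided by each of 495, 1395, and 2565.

N − 13 must be a common multiple of 495, 1395, and 2565.
495 = 3^2 × 5 × 11
1395 = 3^2 × 5 × 31
2565 = 3^3 × 5 × 19
LCM(495, 1395, 2565) = 3^3 × 5 × 11 × 19 × 31 = 874665.
Smallest N > 13 is LCM + 13 = 874665 + 13 = 874678.

874678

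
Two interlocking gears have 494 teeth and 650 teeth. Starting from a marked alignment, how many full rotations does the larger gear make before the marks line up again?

19 rotations

They are all back at their starting positions together after one LCM of the periods.
494 = 2 × 13 × 19
650 = 2 × 5^2 × 13
LCM(494, 650) = 2 × 5^2 × 13 × 19 = 12350.
Rotations for period 650: 12350 / 650 = 19.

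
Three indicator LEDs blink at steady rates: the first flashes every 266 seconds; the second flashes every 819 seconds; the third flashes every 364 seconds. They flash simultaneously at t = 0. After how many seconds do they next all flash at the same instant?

We need the least common multiple of the intervals.
266 = 2 × 7 × 19
819 = 3^2 × 7 × 13
364 = 2^2 × 7 × 13
LCM(266, 819, 364) = 2^2 × 3^2 × 7 × 13 × 19 = 62244.

62244 seconds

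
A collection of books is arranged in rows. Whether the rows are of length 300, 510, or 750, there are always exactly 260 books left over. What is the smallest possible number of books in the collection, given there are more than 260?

25760

N − 260 must be a common multiple of 300, 510, and 750.
300 = 2^2 × 3 × 5^2
510 = 2 × 3 × 5 × 17
750 = 2 × 3 × 5^3
LCM(300, 510, 750) = 2^2 × 3 × 5^3 × 17 = 25500.
Smallest N > 260 is LCM + 260 = 25500 + 260 = 25760.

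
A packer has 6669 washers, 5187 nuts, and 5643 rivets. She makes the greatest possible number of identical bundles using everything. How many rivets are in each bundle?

99

Number of bundles = gcd(6669, 5187, 5643).
6669 = 3^3 × 13 × 19
5187 = 3 × 7 × 13 × 19
5643 = 3^3 × 11 × 19
gcd(6669, 5187, 5643) = 3 × 19 = 57.
rivets per bundle = 5643 / 57 = 99.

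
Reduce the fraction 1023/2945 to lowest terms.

33/95

1023 = 3 × 11 × 31
2945 = 5 × 19 × 31
gcd(1023, 2945) = 31.
Divide numerator and denominator by 31: 1023/2945 = 33/95.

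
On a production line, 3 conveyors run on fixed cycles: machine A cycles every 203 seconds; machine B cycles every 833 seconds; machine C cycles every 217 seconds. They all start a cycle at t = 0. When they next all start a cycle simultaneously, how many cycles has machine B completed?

899 cycles

All finish a whole number of cycles simultaneously at t = LCM of the periods.
203 = 7 × 29
833 = 7^2 × 17
217 = 7 × 31
LCM(203, 833, 217) = 7^2 × 17 × 29 × 31 = 748867.
Cycles for period 833: 748867 / 833 = 899.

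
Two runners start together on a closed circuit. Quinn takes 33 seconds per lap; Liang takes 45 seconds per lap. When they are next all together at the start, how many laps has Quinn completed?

15 laps

The first common completion time is the LCM of the periods.
33 = 3 × 11
45 = 3^2 × 5
LCM(33, 45) = 3^2 × 5 × 11 = 495.
Laps for period 33: 495 / 33 = 15.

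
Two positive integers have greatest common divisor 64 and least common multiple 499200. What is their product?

31948800

For any two positive integers, gcd × lcm = product = 64 × 499200 = 31948800.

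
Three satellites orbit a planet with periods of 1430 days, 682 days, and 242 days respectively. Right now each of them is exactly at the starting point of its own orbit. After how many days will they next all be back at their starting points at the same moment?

They coincide at every common multiple of the periods; the first is the LCM.
1430 = 2 × 5 × 11 × 13
682 = 2 × 11 × 31
242 = 2 × 11^2
LCM(1430, 682, 242) = 2 × 5 × 11^2 × 13 × 31 = 487630.

487630 days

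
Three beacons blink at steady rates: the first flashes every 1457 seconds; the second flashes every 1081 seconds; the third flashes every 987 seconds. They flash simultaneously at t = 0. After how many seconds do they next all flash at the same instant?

703731 seconds

The first simultaneous occurrence is after LCM of the individual periods.
1457 = 31 × 47
1081 = 23 × 47
987 = 3 × 7 × 47
LCM(1457, 1081, 987) = 3 × 7 × 23 × 31 × 47 = 703731.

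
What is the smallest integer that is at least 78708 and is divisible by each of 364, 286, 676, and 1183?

104104

The integer must be a common multiple of 364, 286, 676, and 1183, so a multiple of their LCM.
364 = 2^2 × 7 × 13
286 = 2 × 11 × 13
676 = 2^2 × 13^2
1183 = 7 × 13^2
LCM(364, 286, 676, 1183) = 2^2 × 7 × 11 × 13^2 = 52052.
Smallest multiple of 52052 that is ≥ 78708: ⌈78708/52052⌉ × 52052 = 2 × 52052 = 104104.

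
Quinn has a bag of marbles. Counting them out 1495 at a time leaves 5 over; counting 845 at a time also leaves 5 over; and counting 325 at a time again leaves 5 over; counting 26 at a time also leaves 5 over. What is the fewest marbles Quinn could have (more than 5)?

194355

N − 5 must be a common multiple of 1495, 845, 325, and 26.
1495 = 5 × 13 × 23
845 = 5 × 13^2
325 = 5^2 × 13
26 = 2 × 13
LCM(1495, 845, 325, 26) = 2 × 5^2 × 13^2 × 23 = 194350.
Smallest N > 5 is LCM + 5 = 194350 + 5 = 194355.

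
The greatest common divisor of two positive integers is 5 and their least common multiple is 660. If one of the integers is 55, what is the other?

60

For two integers, gcd × lcm = product, so the other is (5 × 660) / 55 = 3300 / 55 = 60.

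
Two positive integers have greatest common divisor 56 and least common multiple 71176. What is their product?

For any two positive integers, gcd × lcm = product = 56 × 71176 = 3985856.

3985856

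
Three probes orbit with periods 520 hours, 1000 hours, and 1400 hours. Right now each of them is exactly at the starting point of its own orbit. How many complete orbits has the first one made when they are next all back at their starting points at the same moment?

175 orbits

All finish a whole number of cycles simultaneously at t = LCM of the periods.
520 = 2^3 × 5 × 13
1000 = 2^3 × 5^3
1400 = 2^3 × 5^2 × 7
LCM(520, 1000, 1400) = 2^3 × 5^3 × 7 × 13 = 91000.
Orbits for period 520: 91000 / 520 = 175.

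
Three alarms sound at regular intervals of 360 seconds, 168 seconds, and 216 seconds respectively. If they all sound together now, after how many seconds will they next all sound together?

7560 seconds

They coincide at every common multiple of the periods; the first is the LCM.
360 = 2^3 × 3^2 × 5
168 = 2^3 × 3 × 7
216 = 2^3 × 3^3
LCM(360, 168, 216) = 2^3 × 3^3 × 5 × 7 = 7560.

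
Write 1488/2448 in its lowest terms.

31/51

1488 = 2^4 × 3 × 31
2448 = 2^4 × 3^2 × 17
gcd(1488, 2448) = 2^4 × 3 = 48.
Divide numerator and denominator by 48: 1488/2448 = 31/51.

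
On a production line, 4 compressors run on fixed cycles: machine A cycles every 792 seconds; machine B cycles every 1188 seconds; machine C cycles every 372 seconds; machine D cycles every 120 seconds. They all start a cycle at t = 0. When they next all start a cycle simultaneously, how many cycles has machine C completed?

990 cycles

They are all back at their starting positions together after one LCM of the periods.
792 = 2^3 × 3^2 × 11
1188 = 2^2 × 3^3 × 11
372 = 2^2 × 3 × 31
120 = 2^3 × 3 × 5
LCM(792, 1188, 372, 120) = 2^3 × 3^3 × 5 × 11 × 31 = 368280.
Cycles for period 372: 368280 / 372 = 990.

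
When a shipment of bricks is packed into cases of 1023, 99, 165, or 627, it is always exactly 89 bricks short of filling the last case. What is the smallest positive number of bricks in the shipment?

291466

Being 89 short of a full case of size k means N ≡ −89 (mod k), i.e. N + 89 is a multiple of each size.
1023 = 3 × 11 × 31
99 = 3^2 × 11
165 = 3 × 5 × 11
627 = 3 × 11 × 19
LCM(1023, 99, 165, 627) = 3^2 × 5 × 11 × 19 × 31 = 291555.
Smallest positive N is 291555 − 89 = 291466.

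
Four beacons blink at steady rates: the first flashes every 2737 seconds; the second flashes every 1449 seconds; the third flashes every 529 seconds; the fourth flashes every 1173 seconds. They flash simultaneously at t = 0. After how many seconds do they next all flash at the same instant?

566559 seconds

We need the least common multiple of the intervals.
2737 = 7 × 17 × 23
1449 = 3^2 × 7 × 23
529 = 23^2
1173 = 3 × 17 × 23
LCM(2737, 1449, 529, 1173) = 3^2 × 7 × 17 × 23^2 = 566559.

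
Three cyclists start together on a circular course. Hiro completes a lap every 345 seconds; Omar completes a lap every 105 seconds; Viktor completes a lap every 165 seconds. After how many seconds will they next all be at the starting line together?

26565 seconds

The first simultaneous occurrence is after LCM of the individual periods.
345 = 3 × 5 × 23
105 = 3 × 5 × 7
165 = 3 × 5 × 11
LCM(345, 105, 165) = 3 × 5 × 7 × 11 × 23 = 26565.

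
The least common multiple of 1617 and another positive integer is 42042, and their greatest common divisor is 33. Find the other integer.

858

gcd × lcm = product of the two integers, so the other integer is (33 × 42042) / 1617 = 858.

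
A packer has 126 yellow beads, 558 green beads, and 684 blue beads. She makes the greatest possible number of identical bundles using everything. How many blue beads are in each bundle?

Number of bundles = gcd(126, 558, 684).
126 = 2 × 3^2 × 7
558 = 2 × 3^2 × 31
684 = 2^2 × 3^2 × 19
gcd(126, 558, 684) = 2 × 3^2 = 18.
blue beads per bundle = 684 / 18 = 38.

38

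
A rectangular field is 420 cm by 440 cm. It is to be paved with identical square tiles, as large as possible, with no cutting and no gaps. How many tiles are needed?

Tile side = gcd(420, 440).
420 = 2^2 × 3 × 5 × 7
440 = 2^3 × 5 × 11
gcd(420, 440) = 2^2 × 5 = 20.
Tiles: (420/20) × (440/20) = 21 × 22 = 462.

462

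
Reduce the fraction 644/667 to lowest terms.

644 = 2^2 × 7 × 23
667 = 23 × 29
gcd(644, 667) = 23.
Divide numerator and denominator by 23: 644/667 = 28/29.

28/29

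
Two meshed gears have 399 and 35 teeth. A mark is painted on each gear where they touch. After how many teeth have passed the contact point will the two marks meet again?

The first simultaneous occurrence is after LCM of the individual periods.
399 = 3 × 7 × 19
35 = 5 × 7
LCM(399, 35) = 3 × 5 × 7 × 19 = 1995.

1995 teeth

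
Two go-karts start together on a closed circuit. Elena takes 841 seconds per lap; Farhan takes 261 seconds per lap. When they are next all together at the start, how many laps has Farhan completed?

29 laps

They are all back at their starting positions together after one LCM of the periods.
841 = 29^2
261 = 3^2 × 29
LCM(841, 261) = 3^2 × 29^2 = 7569.
Laps for period 261: 7569 / 261 = 29.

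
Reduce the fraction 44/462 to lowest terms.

2/21

44 = 2^2 × 11
462 = 2 × 3 × 7 × 11
gcd(44, 462) = 2 × 11 = 22.
Divide numerator and denominator by 22: 44/462 = 2/21.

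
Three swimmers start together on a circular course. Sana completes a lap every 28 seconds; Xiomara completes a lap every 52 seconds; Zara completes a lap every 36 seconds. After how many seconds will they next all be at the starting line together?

They coincide at every common multiple of the periods; the first is the LCM.
28 = 2^2 × 7
52 = 2^2 × 13
36 = 2^2 × 3^2
LCM(28, 52, 36) = 2^2 × 3^2 × 7 × 13 = 3276.

3276 seconds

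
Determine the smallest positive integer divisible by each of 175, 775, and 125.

175 = 5^2 × 7
775 = 5^2 × 31
125 = 5^3
LCM(175, 775, 125) = 5^3 × 7 × 31 = 27125.

27125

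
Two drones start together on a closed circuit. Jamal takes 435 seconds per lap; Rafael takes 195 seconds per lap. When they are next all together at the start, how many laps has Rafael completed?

29 laps

All finish a whole number of cycles simultaneously at t = LCM of the periods.
435 = 3 × 5 × 29
195 = 3 × 5 × 13
LCM(435, 195) = 3 × 5 × 13 × 29 = 5655.
Laps for period 195: 5655 / 195 = 29.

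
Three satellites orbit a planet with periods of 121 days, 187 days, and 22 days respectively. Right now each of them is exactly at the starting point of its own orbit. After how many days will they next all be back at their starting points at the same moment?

The first simultaneous occurrence is after LCM of the individual periods.
121 = 11^2
187 = 11 × 17
22 = 2 × 11
LCM(121, 187, 22) = 2 × 11^2 × 17 = 4114.

4114 days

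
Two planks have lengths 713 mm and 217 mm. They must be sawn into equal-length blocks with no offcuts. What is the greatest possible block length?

By the Euclidean algorithm:
713 = 3 × 217 + 62
217 = 3 × 62 + 31
62 = 2 × 31 + 0
gcd(713, 217) = 31.

31 mm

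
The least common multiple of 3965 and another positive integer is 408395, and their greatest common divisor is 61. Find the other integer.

gcd × lcm = product of the two integers, so the other integer is (61 × 408395) / 3965 = 6283.

6283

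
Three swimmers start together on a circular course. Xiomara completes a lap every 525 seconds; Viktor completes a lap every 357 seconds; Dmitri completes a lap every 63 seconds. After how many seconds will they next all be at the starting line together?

The first simultaneous occurrence is after LCM of the individual periods.
525 = 3 × 5^2 × 7
357 = 3 × 7 × 17
63 = 3^2 × 7
LCM(525, 357, 63) = 3^2 × 5^2 × 7 × 17 = 26775.

26775 seconds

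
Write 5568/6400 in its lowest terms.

5568 = 2^6 × 3 × 29
6400 = 2^8 × 5^2
gcd(5568, 6400) = 2^6 = 64.
Divide numerator and denominator by 64: 5568/6400 = 87/100.

87/100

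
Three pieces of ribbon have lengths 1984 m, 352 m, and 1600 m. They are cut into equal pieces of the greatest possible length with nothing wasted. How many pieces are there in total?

Piece length = gcd(1984, 352, 1600).
1984 = 2^6 × 31
352 = 2^5 × 11
1600 = 2^6 × 5^2
gcd(1984, 352, 1600) = 2^5 = 32.
Total pieces = 1984/32 + 352/32 + 1600/32 = 62 + 11 + 50 = 123.

123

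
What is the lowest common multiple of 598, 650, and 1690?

194350

598 = 2 × 13 × 23
650 = 2 × 5^2 × 13
1690 = 2 × 5 × 13^2
LCM(598, 650, 1690) = 2 × 5^2 × 13^2 × 23 = 194350.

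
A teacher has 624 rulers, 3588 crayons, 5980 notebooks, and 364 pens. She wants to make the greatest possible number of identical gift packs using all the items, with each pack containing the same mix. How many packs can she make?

52 packs

The pack count must divide each quantity, so the greatest is gcd(624, 3588, 5980, 364).
624 = 2^4 × 3 × 13
3588 = 2^2 × 3 × 13 × 23
5980 = 2^2 × 5 × 13 × 23
364 = 2^2 × 7 × 13
gcd(624, 3588, 5980, 364) = 2^2 × 13 = 52.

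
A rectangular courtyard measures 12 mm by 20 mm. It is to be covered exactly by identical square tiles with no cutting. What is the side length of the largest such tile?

4 mm

The tile side must divide both 12 and 20, so the largest is their gcd.
12 = 2^2 × 3
20 = 2^2 × 5
gcd(12, 20) = 2^2 = 4.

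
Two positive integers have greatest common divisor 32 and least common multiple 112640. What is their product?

3604480

For any two positive integers, gcd × lcm = product = 32 × 112640 = 3604480.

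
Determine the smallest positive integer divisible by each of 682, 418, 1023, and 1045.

194370

682 = 2 × 11 × 31
418 = 2 × 11 × 19
1023 = 3 × 11 × 31
1045 = 5 × 11 × 19
LCM(682, 418, 1023, 1045) = 2 × 3 × 5 × 11 × 19 × 31 = 194370.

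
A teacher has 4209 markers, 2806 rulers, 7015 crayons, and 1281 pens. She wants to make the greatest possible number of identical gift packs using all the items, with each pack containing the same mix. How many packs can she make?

The pack count must divide each quantity, so the greatest is gcd(4209, 2806, 7015, 1281).
4209 = 3 × 23 × 61
2806 = 2 × 23 × 61
7015 = 5 × 23 × 61
1281 = 3 × 7 × 61
gcd(4209, 2806, 7015, 1281) = 61.

61 packs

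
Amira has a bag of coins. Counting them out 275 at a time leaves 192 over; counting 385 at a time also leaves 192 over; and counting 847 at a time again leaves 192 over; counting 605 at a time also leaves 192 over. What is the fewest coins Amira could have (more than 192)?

N − 192 must be a common multiple of 275, 385, 847, and 605.
275 = 5^2 × 11
385 = 5 × 7 × 11
847 = 7 × 11^2
605 = 5 × 11^2
LCM(275, 385, 847, 605) = 5^2 × 7 × 11^2 = 21175.
Smallest N > 192 is LCM + 192 = 21175 + 192 = 21367.

21367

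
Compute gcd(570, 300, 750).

570 = 2 × 3 × 5 × 19
300 = 2^2 × 3 × 5^2
750 = 2 × 3 × 5^3
gcd(570, 300, 750) = 2 × 3 × 5 = 30.

30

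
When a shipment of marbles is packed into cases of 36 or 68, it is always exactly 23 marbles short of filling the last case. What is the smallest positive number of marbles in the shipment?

Being 23 short of a full case of size k means N ≡ −23 (mod k), i.e. N + 23 is a multiple of each size.
36 = 2^2 × 3^2
68 = 2^2 × 17
LCM(36, 68) = 2^2 × 3^2 × 17 = 612.
Smallest positive N is 612 − 23 = 589.

589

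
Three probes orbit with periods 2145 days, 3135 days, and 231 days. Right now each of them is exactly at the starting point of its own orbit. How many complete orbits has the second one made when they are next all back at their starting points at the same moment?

All finish a whole number of cycles simultaneously at t = LCM of the periods.
2145 = 3 × 5 × 11 × 13
3135 = 3 × 5 × 11 × 19
231 = 3 × 7 × 11
LCM(2145, 3135, 231) = 3 × 5 × 7 × 11 × 13 × 19 = 285285.
Orbits for period 3135: 285285 / 3135 = 91.

91 orbits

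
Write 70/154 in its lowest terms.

70 = 2 × 5 × 7
154 = 2 × 7 × 11
gcd(70, 154) = 2 × 7 = 14.
Divide numerator and denominator by 14: 70/154 = 5/11.

5/11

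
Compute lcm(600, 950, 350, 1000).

399000

600 = 2^3 × 3 × 5^2
950 = 2 × 5^2 × 19
350 = 2 × 5^2 × 7
1000 = 2^3 × 5^3
LCM(600, 950, 350, 1000) = 2^3 × 3 × 5^3 × 7 × 19 = 399000.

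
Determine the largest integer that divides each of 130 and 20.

130 = 2 × 5 × 13
20 = 2^2 × 5
gcd(130, 20) = 2 × 5 = 10.

10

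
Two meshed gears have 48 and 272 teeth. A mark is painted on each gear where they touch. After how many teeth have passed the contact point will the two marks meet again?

816 teeth

They coincide at every common multiple of the periods; the first is the LCM.
48 = 2^4 × 3
272 = 2^4 × 17
LCM(48, 272) = 2^4 × 3 × 17 = 816.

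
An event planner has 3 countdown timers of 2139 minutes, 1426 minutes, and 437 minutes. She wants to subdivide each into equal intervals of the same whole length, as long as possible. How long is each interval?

The interval must divide each timer length; the longest such is the gcd.
2139 = 3 × 23 × 31
1426 = 2 × 23 × 31
437 = 19 × 23
gcd(2139, 1426, 437) = 23.

23 minutes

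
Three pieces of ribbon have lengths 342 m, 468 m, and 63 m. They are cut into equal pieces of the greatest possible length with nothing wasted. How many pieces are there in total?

97

Piece length = gcd(342, 468, 63).
342 = 2 × 3^2 × 19
468 = 2^2 × 3^2 × 13
63 = 3^2 × 7
gcd(342, 468, 63) = 3^2 = 9.
Total pieces = 342/9 + 468/9 + 63/9 = 38 + 52 + 7 = 97.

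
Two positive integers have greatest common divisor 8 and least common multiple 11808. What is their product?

For any two positive integers, gcd × lcm = product = 8 × 11808 = 94464.

94464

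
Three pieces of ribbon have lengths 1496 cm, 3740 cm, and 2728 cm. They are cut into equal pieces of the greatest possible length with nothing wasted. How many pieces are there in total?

181

Piece length = gcd(1496, 3740, 2728).
1496 = 2^3 × 11 × 17
3740 = 2^2 × 5 × 11 × 17
2728 = 2^3 × 11 × 31
gcd(1496, 3740, 2728) = 2^2 × 11 = 44.
Total pieces = 1496/44 + 3740/44 + 2728/44 = 34 + 85 + 62 = 181.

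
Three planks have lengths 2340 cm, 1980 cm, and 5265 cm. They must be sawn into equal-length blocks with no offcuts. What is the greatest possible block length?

The block length must divide every plank, so the greatest is gcd(2340, 1980, 5265).
2340 = 2^2 × 3^2 × 5 × 13
1980 = 2^2 × 3^2 × 5 × 11
5265 = 3^4 × 5 × 13
gcd(2340, 1980, 5265) = 3^2 × 5 = 45.

45 cm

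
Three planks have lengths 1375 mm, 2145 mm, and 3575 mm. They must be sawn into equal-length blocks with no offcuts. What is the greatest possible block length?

55 mm

The block length must divide every plank, so the greatest is gcd(1375, 2145, 3575).
1375 = 5^3 × 11
2145 = 3 × 5 × 11 × 13
3575 = 5^2 × 11 × 13
gcd(1375, 2145, 3575) = 5 × 11 = 55.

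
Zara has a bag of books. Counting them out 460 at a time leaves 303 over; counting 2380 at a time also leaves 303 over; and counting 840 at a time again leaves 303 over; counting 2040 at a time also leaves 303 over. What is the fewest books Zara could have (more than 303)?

N − 303 must be a common multiple of 460, 2380, 840, and 2040.
460 = 2^2 × 5 × 23
2380 = 2^2 × 5 × 7 × 17
840 = 2^3 × 3 × 5 × 7
2040 = 2^3 × 3 × 5 × 17
LCM(460, 2380, 840, 2040) = 2^3 × 3 × 5 × 7 × 17 × 23 = 328440.
Smallest N > 303 is LCM + 303 = 328440 + 303 = 328743.

328743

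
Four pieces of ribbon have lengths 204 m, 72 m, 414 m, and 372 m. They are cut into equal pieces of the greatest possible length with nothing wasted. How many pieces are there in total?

Piece length = gcd(204, 72, 414, 372).
204 = 2^2 × 3 × 17
72 = 2^3 × 3^2
414 = 2 × 3^2 × 23
372 = 2^2 × 3 × 31
gcd(204, 72, 414, 372) = 2 × 3 = 6.
Total pieces = 204/6 + 72/6 + 414/6 + 372/6 = 34 + 12 + 69 + 62 = 177.

177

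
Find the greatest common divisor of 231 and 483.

21

231 = 3 × 7 × 11
483 = 3 × 7 × 23
gcd(231, 483) = 3 × 7 = 21.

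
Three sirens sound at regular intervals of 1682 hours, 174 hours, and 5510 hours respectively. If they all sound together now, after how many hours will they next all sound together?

479370 hours

They coincide at every common multiple of the periods; the first is the LCM.
1682 = 2 × 29^2
174 = 2 × 3 × 29
5510 = 2 × 5 × 19 × 29
LCM(1682, 174, 5510) = 2 × 3 × 5 × 19 × 29^2 = 479370.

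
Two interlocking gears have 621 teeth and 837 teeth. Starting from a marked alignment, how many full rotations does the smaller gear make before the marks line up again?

All finish a whole number of cycles simultaneously at t = LCM of the periods.
621 = 3^3 × 23
837 = 3^3 × 31
LCM(621, 837) = 3^3 × 23 × 31 = 19251.
Rotations for period 621: 19251 / 621 = 31.

31 rotations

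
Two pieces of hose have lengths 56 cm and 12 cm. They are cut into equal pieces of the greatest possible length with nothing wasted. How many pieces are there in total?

17

Piece length = gcd(56, 12).
56 = 2^3 × 7
12 = 2^2 × 3
gcd(56, 12) = 2^2 = 4.
Total pieces = 56/4 + 12/4 = 14 + 3 = 17.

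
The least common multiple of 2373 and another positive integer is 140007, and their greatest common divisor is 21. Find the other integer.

gcd × lcm = product of the two integers, so the other integer is (21 × 140007) / 2373 = 1239.

1239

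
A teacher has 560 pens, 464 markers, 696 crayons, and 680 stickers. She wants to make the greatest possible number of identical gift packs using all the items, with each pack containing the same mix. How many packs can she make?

8 packs

The pack count must divide each quantity, so the greatest is gcd(560, 464, 696, 680).
560 = 2^4 × 5 × 7
464 = 2^4 × 29
696 = 2^3 × 3 × 29
680 = 2^3 × 5 × 17
gcd(560, 464, 696, 680) = 2^3 = 8.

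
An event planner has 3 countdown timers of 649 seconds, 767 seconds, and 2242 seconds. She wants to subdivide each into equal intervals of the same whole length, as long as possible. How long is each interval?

59 seconds

The interval must divide each timer length; the longest such is the gcd.
649 = 11 × 59
767 = 13 × 59
2242 = 2 × 19 × 59
gcd(649, 767, 2242) = 59.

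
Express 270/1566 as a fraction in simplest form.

5/29

270 = 2 × 3^3 × 5
1566 = 2 × 3^3 × 29
gcd(270, 1566) = 2 × 3^3 = 54.
Divide numerator and denominator by 54: 270/1566 = 5/29.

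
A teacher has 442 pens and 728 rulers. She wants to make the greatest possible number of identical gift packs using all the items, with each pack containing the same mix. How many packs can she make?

26 packs

The pack count must divide each quantity, so the greatest is gcd(442, 728).
442 = 2 × 13 × 17
728 = 2^3 × 7 × 13
gcd(442, 728) = 2 × 13 = 26.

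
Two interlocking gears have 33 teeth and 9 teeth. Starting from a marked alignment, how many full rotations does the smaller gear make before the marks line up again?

The first common completion time is the LCM of the periods.
33 = 3 × 11
9 = 3^2
LCM(33, 9) = 3^2 × 11 = 99.
Rotations for period 9: 99 / 9 = 11.

11 rotations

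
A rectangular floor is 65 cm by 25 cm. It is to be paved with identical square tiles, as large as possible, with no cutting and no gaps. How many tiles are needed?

65

Tile side = gcd(65, 25).
65 = 5 × 13
25 = 5^2
gcd(65, 25) = 5.
Tiles: (65/5) × (25/5) = 13 × 5 = 65.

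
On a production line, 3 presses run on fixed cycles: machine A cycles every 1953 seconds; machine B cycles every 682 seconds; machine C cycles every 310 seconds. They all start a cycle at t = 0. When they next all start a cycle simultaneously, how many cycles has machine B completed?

The first common completion time is the LCM of the periods.
1953 = 3^2 × 7 × 31
682 = 2 × 11 × 31
310 = 2 × 5 × 31
LCM(1953, 682, 310) = 2 × 3^2 × 5 × 7 × 11 × 31 = 214830.
Cycles for period 682: 214830 / 682 = 315.

315 cycles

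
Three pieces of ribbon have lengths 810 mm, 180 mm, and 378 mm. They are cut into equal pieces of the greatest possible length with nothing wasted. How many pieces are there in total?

76

Piece length = gcd(810, 180, 378).
810 = 2 × 3^4 × 5
180 = 2^2 × 3^2 × 5
378 = 2 × 3^3 × 7
gcd(810, 180, 378) = 2 × 3^2 = 18.
Total pieces = 810/18 + 180/18 + 378/18 = 45 + 10 + 21 = 76.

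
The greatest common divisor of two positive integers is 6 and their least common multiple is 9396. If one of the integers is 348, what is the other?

162

For two integers, gcd × lcm = product, so the other is (6 × 9396) / 348 = 56376 / 348 = 162.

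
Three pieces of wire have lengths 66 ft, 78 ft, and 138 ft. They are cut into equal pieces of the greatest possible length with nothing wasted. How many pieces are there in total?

Piece length = gcd(66, 78, 138).
66 = 2 × 3 × 11
78 = 2 × 3 × 13
138 = 2 × 3 × 23
gcd(66, 78, 138) = 2 × 3 = 6.
Total pieces = 66/6 + 78/6 + 138/6 = 11 + 13 + 23 = 47.

47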